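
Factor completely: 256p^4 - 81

(4p + 3)(4p - 3)(16p^2 + 9)

(4p)⁴ − (3)⁴ = ((4p)² − (3)²)((4p)² + (3)²); the first factor splits again, the second (16p^2 + 9) is irreducible.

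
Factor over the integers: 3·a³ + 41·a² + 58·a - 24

Among the possible rational roots, a = 1/3 is a root, giving the factor (3·a - 1) and quotient a² + 14·a + 24.
The remaining quadratic factors as (a + 2)(a + 12).

(3·a - 1)·(a + 12)·(a + 2)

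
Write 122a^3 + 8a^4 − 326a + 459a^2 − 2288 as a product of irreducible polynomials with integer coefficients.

(2a + 13)(4a + 11)(a + 8)(a − 2)

Trying the rational-root candidates, a = −8 is a root, so (a + 8) divides it; the quotient is 8a^3 + 58a^2 − 5a − 286.
Then a = −11/4 is a root, so (4a + 11) is a factor; dividing leaves 2a^2 + 9a − 26.
The remaining quadratic factors as (a − 2)(2a + 13).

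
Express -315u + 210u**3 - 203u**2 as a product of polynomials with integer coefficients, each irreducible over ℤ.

7u(5u - 9)(6u + 5)

Pull out the common factor 7u, then factor the remaining trinomial.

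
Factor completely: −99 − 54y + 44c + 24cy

(4c − 9)(6y + 11)

Group as (24cy + 44c) + (−54y − 99) = 4c(6y + 11) − 9(6y + 11).
Both groups share the factor (6y + 11).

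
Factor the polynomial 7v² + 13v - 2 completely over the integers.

Need a pair with product 7·(-2) = -14 and sum 13: that's 14 and -1.
Split the middle term: 7v² + 14v - v - 2 = 7v(v + 2) - (v + 2).

(7v - 1)(v + 2)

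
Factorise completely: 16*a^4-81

Difference of squares twice: with A = 2*a and B = 3, A⁴ − B⁴ = (A² − B²)(A² + B²), and A² − B² factors again.

(2*a+3)*(2*a-3)*(4*a^2+9)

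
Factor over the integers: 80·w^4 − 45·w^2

5·w^2·(4·w + 3)·(4·w − 3)

Every term has a factor of 5·w^2. Then 16·w^2 − 9 = (4·w)² − (3)².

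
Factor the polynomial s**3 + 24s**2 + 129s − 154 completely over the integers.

By the rational root theorem, s = −14 is a root, so (s + 14) is a factor; dividing leaves s**2 + 10s − 11.
The remaining quadratic factors as (s + 11)(s − 1).

(s + 11)(s + 14)(s − 1)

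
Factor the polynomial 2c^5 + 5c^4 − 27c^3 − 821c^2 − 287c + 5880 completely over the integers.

(2c − 5)(c + 3)(c − 7)(c^2 + 9c + 56)

By the rational root theorem, c = 5/2 is a root, so (2c − 5) divides it; the quotient is c^4 + 5c^3 − c^2 − 413c − 1176.
Next, c = −3 is a root, so (c + 3) divides it; the quotient is c^3 + 2c^2 − 7c − 392.
Continuing, c = 7 is a root, so (c − 7) is a factor; dividing leaves c^2 + 9c + 56.
The quadratic c^2 + 9c + 56 has discriminant −143 < 0 and is irreducible over ℤ.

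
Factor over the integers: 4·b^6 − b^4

Pull out the common factor b^4, leaving 4·b^2 − 1.
Recognize a difference of squares with the parts 2·b and 1.

b^4·(2·b + 1)·(2·b − 1)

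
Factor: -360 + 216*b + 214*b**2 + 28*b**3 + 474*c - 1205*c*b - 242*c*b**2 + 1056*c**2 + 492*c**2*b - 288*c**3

Group: 8*c*(-36*c**2 + 30*c*b + 159*c - 4*b**2 - 34*b - 60) + (-7*b + 6)*(-36*c**2 + 30*c*b + 159*c - 4*b**2 - 34*b - 60); both groups contain (-36*c**2 + 30*c*b + 159*c - 4*b**2 - 34*b - 60), so (8*c - 7*b + 6) is a factor with cofactor -36*c**2 + 30*c*b + 159*c - 4*b**2 - 34*b - 60.
The cofactor groups again: -36*c**2 + 30*c*b + 159*c - 4*b**2 - 34*b - 60 = -3*c*(12*c - 2*b - 5) + (2*b + 12)*(12*c - 2*b - 5); both groups contain (12*c - 2*b - 5), giving -(3*c - 2*b - 12)*(12*c - 2*b - 5).

-(12*c - 2*b - 5)*(3*c - 2*b - 12)*(8*c - 7*b + 6)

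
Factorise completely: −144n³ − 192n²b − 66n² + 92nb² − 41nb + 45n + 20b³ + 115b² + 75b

−(8n − 4b − 3)(3n + 5b)(6n + b + 5)

Group: 8n(−18n² − 33nb − 15n − 5b² − 25b) + (−4b − 3)(−18n² − 33nb − 15n − 5b² − 25b); both groups contain (−18n² − 33nb − 15n − 5b² − 25b), so (8n − 4b − 3) is a factor with cofactor −18n² − 33nb − 15n − 5b² − 25b.
The cofactor groups again: −18n² − 33nb − 15n − 5b² − 25b = −3n(6n + b + 5) − 5b(6n + b + 5); both groups contain (6n + b + 5), giving −(3n + 5b)(6n + b + 5).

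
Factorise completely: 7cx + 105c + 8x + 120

(7c + 8)(x + 15)

Group as (7cx + 105c) + (8x + 120) = 7c(x + 15) + 8(x + 15).
Both groups share the factor (x + 15).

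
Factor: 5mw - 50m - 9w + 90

(5m - 9)(w - 10)

Group as (5mw - 50m) + (-9w + 90) = 5m(w - 10) - 9(w - 10).
Both groups share the factor (w - 10).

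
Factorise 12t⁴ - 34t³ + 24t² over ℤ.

Pull out the common factor 2t², then factor the remaining trinomial.

2t²(2t - 3)(3t - 4)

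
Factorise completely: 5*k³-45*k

Factor out 5*k, leaving k²-9, which is a difference of two squares.

5*k*(k+3)*(k-3)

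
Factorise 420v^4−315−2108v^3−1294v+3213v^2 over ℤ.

Testing divisors of the constant over divisors of the leading coefficient, v = 5/2 is a root, so (2v−5) is a factor; dividing leaves 210v^3−529v^2+284v+63.
Next, v = 7/5 is a root, so (5v−7) divides it; the quotient is 42v^2−47v−9.
The remaining quadratic factors as (6v+1)(7v−9).

(2v−5)(5v−7)(6v+1)(7v−9)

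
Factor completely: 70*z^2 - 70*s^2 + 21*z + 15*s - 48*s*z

-(14*s - 10*z - 3)*(5*s + 7*z)

Group: -5*s*(14*s - 10*z - 3) - 7*z*(14*s - 10*z - 3); both groups contain (14*s - 10*z - 3).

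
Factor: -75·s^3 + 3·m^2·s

Every term has a factor of 3·s. Then m^2 - 25·s^2 = (m)² − (5·s)².

3·s·(m + 5·s)·(m - 5·s)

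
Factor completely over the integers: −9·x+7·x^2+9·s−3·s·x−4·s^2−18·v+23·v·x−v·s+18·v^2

(2·v−s+x)·(9·v+4·s+7·x−9)

Group: 2·v·(9·v+4·s+7·x−9) + (−s+x)·(9·v+4·s+7·x−9); both groups contain (9·v+4·s+7·x−9).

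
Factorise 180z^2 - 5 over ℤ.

5(6z + 1)(6z - 1)

Factor out 5, leaving 36z^2 - 1, which is a difference of two squares.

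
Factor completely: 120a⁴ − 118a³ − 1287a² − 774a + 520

(4a + 5)(5a − 2)(6a + 13)(a − 4)

By the rational root theorem, a = −13/6 is a root, so (6a + 13) divides it; the quotient is 20a³ − 63a² − 78a + 40.
Then a = 2/5 is a root, so (5a − 2) divides it; the quotient is 4a² − 11a − 20.
The remaining quadratic factors as (a − 4)(4a + 5).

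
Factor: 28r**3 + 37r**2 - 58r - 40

Among the possible rational roots, r = -4/7 is a root, so (7r + 4) is a factor; dividing leaves 4r**2 + 3r - 10.
The remaining quadratic factors as (4r - 5)(r + 2).

(4r - 5)(7r + 4)(r + 2)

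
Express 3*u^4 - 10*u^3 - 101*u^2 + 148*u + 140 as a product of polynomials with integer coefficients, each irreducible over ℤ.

(3*u + 2)*(u + 5)*(u - 2)*(u - 7)

Testing divisors of the constant over divisors of the leading coefficient, u = -5 is a root, so (u + 5) is a factor; dividing leaves 3*u^3 - 25*u^2 + 24*u + 28.
Next, u = -2/3 is a root, giving the factor (3*u + 2) and quotient u^2 - 9*u + 14.
The remaining quadratic factors as (u - 2)(u - 7).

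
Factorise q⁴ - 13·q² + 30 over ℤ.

Substitute u = q² to get a quadratic in u, then factor.
q² - 3 is irreducible over ℤ (3 is not a perfect square).
q² - 10 is irreducible over ℤ (10 is not a perfect square).

(q² - 10)·(q² - 3)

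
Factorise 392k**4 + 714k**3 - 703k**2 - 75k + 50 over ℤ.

(2k + 5)(4k - 1)(7k + 2)(7k - 5)

By the rational root theorem, k = 1/4 is a root, so (4k - 1) is a factor; dividing leaves 98k**3 + 203k**2 - 125k - 50.
Then k = -5/2 is a root, so (2k + 5) divides it; the quotient is 49k**2 - 21k - 10.
The remaining quadratic factors as (7k - 5)(7k + 2).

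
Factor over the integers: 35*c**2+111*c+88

(5*c+8)*(7*c+11)

Need a pair with product 35·88 = 3080 and sum 111: that's 55 and 56.
Split the middle term: 35*c**2+55*c + 56*c+88 = 5*c*(7*c+11) + 8*(7*c+11).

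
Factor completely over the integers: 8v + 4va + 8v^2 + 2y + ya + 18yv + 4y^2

(y + 4v)(4y + 2v + a + 2)

Group: y(4y + 2v + a + 2) + 4v(4y + 2v + a + 2); both groups contain (4y + 2v + a + 2).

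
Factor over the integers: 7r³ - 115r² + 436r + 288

Among the possible rational roots, r = 9 is a root, so (r - 9) is a factor; dividing leaves 7r² - 52r - 32.
The remaining quadratic factors as (r - 8)(7r + 4).

(7r + 4)(r - 8)(r - 9)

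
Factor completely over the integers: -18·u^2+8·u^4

2·u^2·(2·u+3)·(2·u-3)

Every term has a factor of 2·u^2. Then 4·u^2-9 = (2·u)² − (3)².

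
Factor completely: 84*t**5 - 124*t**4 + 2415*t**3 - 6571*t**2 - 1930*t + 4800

(2*t - 5)*(6*t - 5)*(7*t + 6)*(t**2 + t + 32)

By the rational root theorem, t = 5/6 is a root, so (6*t - 5) divides it; the quotient is 14*t**4 - 9*t**3 + 395*t**2 - 766*t - 960.
Next, t = 5/2 is a root, so (2*t - 5) divides it; the quotient is 7*t**3 + 13*t**2 + 230*t + 192.
Next, t = -6/7 is a root, giving the factor (7*t + 6) and quotient t**2 + t + 32.
The quadratic t**2 + t + 32 has discriminant -127 < 0 and is irreducible over ℤ.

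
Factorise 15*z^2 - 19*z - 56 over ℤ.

Need a pair with product 15·(-56) = -840 and sum -19: that's 21 and -40.
Split the middle term: 15*z^2 + 21*z - 40*z - 56 = 3*z*(5*z + 7) - 8*(5*z + 7).

(3*z - 8)*(5*z + 7)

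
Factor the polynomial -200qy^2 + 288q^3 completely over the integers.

Pull out the common factor 8q; 36q^2 - 25y^2 is a difference of squares.

8q(6q + 5y)(6q - 5y)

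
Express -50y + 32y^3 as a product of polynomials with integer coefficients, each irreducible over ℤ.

2y(4y + 5)(4y - 5)

Factor out 2y, leaving 16y^2 - 25, which is a difference of two squares.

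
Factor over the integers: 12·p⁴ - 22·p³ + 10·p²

2·p²·(6·p - 5)·(p - 1)

Pull out the common factor 2·p², then factor the remaining trinomial.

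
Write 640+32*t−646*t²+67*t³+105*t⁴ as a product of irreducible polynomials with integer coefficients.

Among the possible rational roots, t = −8/3 is a root, so (3*t+8) divides it; the quotient is 35*t³−71*t²−26*t+80.
Next, t = −1 is a root, so (t+1) divides it; the quotient is 35*t²−106*t+80.
The remaining quadratic factors as (5*t−8)(7*t−10).

(3*t+8)*(5*t−8)*(7*t−10)*(t+1)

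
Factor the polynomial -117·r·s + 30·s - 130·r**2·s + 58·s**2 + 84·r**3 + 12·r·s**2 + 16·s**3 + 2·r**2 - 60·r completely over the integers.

(2·r - s)·(6·r - 8·s - 5)·(7·r + 2·s + 6)

Group: 7·r·(12·r**2 - 22·r·s - 10·r + 8·s**2 + 5·s) + (2·s + 6)·(12·r**2 - 22·r·s - 10·r + 8·s**2 + 5·s); both groups contain (12·r**2 - 22·r·s - 10·r + 8·s**2 + 5·s), so (7·r + 2·s + 6) is a factor with cofactor 12·r**2 - 22·r·s - 10·r + 8·s**2 + 5·s.
The cofactor groups again: 12·r**2 - 22·r·s - 10·r + 8·s**2 + 5·s = 2·r·(6·r - 8·s - 5) - s·(6·r - 8·s - 5); both groups contain (6·r - 8·s - 5), giving (2·r - s)·(6·r - 8·s - 5).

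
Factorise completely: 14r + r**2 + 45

Two integers with product 45 and sum 14 are 5 and 9.

(r + 5)(r + 9)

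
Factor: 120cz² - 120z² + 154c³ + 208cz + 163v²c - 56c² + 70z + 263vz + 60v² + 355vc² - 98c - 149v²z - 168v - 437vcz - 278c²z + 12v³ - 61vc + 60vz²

Group: v(12v² + 31vc - 5vz - 24v + 14c² - 10cz - 14c + 10z) + (11c - 12z + 7)(12v² + 31vc - 5vz - 24v + 14c² - 10cz - 14c + 10z); both groups contain (12v² + 31vc - 5vz - 24v + 14c² - 10cz - 14c + 10z), so (v + 11c - 12z + 7) is a factor with cofactor 12v² + 31vc - 5vz - 24v + 14c² - 10cz - 14c + 10z.
The cofactor groups again: 12v² + 31vc - 5vz - 24v + 14c² - 10cz - 14c + 10z = v(12v + 7c - 5z) + (2c - 2)(12v + 7c - 5z); both groups contain (12v + 7c - 5z), giving (v + 2c - 2)(12v + 7c - 5z).

(v + 11c - 12z + 7)(v + 2c - 2)(12v + 7c - 5z)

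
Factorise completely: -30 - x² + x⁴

(x² + 5)·(x² - 6)

Substitute u = x² to get a quadratic in u, then factor.
x² - 6 is irreducible over ℤ (6 is not a perfect square).
x² + 5 is irreducible over ℤ (always positive, so no real roots).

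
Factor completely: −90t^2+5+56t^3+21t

(2t−1)(4t−5)(7t+1)

Testing divisors of the constant over divisors of the leading coefficient, t = 5/4 is a root, giving the factor (4t−5) and quotient 14t^2−5t−1.
The remaining quadratic factors as (7t+1)(2t−1).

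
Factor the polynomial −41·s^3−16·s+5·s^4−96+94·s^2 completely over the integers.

By the rational root theorem, s = 4 is a root, giving the factor (s−4) and quotient 5·s^3−21·s^2+10·s+24.
Next, s = 2 is a root, so (s−2) is a factor; dividing leaves 5·s^2−11·s−12.
The remaining quadratic factors as (5·s+4)(s−3).

(5·s+4)·(s−2)·(s−3)·(s−4)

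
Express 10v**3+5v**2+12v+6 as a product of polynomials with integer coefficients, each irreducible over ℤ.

Group as (10v**3+12v) + (5v**2+6) = 2v(5v**2+6) + (5v**2+6).
Both groups share the factor (5v**2+6).

(2v+1)(5v**2+6)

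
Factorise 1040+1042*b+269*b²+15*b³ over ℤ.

(3*b+10)*(5*b+8)*(b+13)

Testing divisors of the constant over divisors of the leading coefficient, b = -8/5 is a root, so (5*b+8) divides it; the quotient is 3*b²+49*b+130.
The remaining quadratic factors as (3*b+10)(b+13).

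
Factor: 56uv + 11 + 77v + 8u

Group as (56uv + 8u) + (77v + 11) = 8u(7v + 1) + 11(7v + 1).
Both groups share the factor (7v + 1).

(7v + 1)(8u + 11)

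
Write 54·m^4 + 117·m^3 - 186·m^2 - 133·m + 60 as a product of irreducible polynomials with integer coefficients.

(3·m - 1)·(3·m - 4)·(6·m + 5)·(m + 3)

Among the possible rational roots, m = 1/3 is a root, so (3·m - 1) divides it; the quotient is 18·m^3 + 45·m^2 - 47·m - 60.
Next, m = -3 is a root, so (m + 3) divides it; the quotient is 18·m^2 - 9·m - 20.
The remaining quadratic factors as (3·m - 4)(6·m + 5).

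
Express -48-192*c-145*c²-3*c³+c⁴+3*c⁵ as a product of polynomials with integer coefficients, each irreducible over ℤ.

(3*c+1)*(c+1)*(c-4)*(c²+3*c+12)

By the rational root theorem, c = -1 is a root, so (c+1) divides it; the quotient is 3*c⁴-2*c³-c²-144*c-48.
Then c = 4 is a root, giving the factor (c-4) and quotient 3*c³+10*c²+39*c+12.
Continuing, c = -1/3 is a root, giving the factor (3*c+1) and quotient c²+3*c+12.
The quadratic c²+3*c+12 has discriminant -39 < 0 and is irreducible over ℤ.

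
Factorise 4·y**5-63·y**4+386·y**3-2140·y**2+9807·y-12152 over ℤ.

(4·y-7)·(y-7)·(y-8)·(y**2+y+31)

Trying the rational-root candidates, y = 8 is a root, so (y-8) divides it; the quotient is 4·y**4-31·y**3+138·y**2-1036·y+1519.
Continuing, y = 7 is a root, so (y-7) divides it; the quotient is 4·y**3-3·y**2+117·y-217.
Continuing, y = 7/4 is a root, so (4·y-7) is a factor; dividing leaves y**2+y+31.
The quadratic y**2+y+31 has discriminant -123 < 0 and is irreducible over ℤ.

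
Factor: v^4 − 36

(v^2 + 6)*(v^2 − 6)

Substitute u = v^2 to get a quadratic in u, then factor.
v^2 − 6 is irreducible over ℤ (6 is not a perfect square).
v^2 + 6 is irreducible over ℤ (always positive, so no real roots).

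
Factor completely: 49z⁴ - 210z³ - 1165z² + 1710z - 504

(7z - 3)(7z - 6)(z + 4)(z - 7)

Among the possible rational roots, z = 3/7 is a root, so (7z - 3) is a factor; dividing leaves 7z³ - 27z² - 178z + 168.
Then z = -4 is a root, so (z + 4) divides it; the quotient is 7z² - 55z + 42.
The remaining quadratic factors as (z - 7)(7z - 6).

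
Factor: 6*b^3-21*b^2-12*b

3*b*(2*b+1)*(b-4)

Pull out the common factor 3*b, then factor the remaining trinomial.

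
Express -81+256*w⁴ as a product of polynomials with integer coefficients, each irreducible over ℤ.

Difference of squares twice: with A = 4*w and B = 3, A⁴ − B⁴ = (A² − B²)(A² + B²), and A² − B² factors again.

(4*w+3)*(4*w-3)*(16*w²+9)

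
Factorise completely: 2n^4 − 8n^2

2n^2(n + 2)(n − 2)

Every term has a factor of 2n^2. Then n^2 − 4 = (n)² − (2)².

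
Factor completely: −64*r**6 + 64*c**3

−64*(r**2 − c)*(r**4 + r**2*c + c**2)

Factor out 64 first: what remains is −r**6 + c**3.
Recognize a difference of cubes with the parts c and r**2.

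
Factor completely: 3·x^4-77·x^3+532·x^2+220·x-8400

By the rational root theorem, x = 10 is a root, giving the factor (x-10) and quotient 3·x^3-47·x^2+62·x+840.
Then x = -10/3 is a root, giving the factor (3·x+10) and quotient x^2-19·x+84.
The remaining quadratic factors as (x-7)(x-12).

(3·x+10)·(x-10)·(x-12)·(x-7)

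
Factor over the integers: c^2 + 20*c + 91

Two integers with product 91 and sum 20 are 7 and 13.

(c + 13)*(c + 7)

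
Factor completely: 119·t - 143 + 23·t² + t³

Trying the rational-root candidates, t = -11 is a root, giving the factor (t + 11) and quotient t² + 12·t - 13.
The remaining quadratic factors as (t + 13)(t - 1).

(t + 11)·(t + 13)·(t - 1)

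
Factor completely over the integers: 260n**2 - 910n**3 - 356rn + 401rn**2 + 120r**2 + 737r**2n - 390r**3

Group: 10r(-39r**2 + 23rn + 12r + 70n**2 - 20n) - 13n(-39r**2 + 23rn + 12r + 70n**2 - 20n); both groups contain (-39r**2 + 23rn + 12r + 70n**2 - 20n), so (10r - 13n) is a factor with cofactor -39r**2 + 23rn + 12r + 70n**2 - 20n.
The cofactor groups again: -39r**2 + 23rn + 12r + 70n**2 - 20n = -3r(13r + 14n - 4) + 5n(13r + 14n - 4); both groups contain (13r + 14n - 4), giving -(3r - 5n)(13r + 14n - 4).

-(10r - 13n)(3r - 5n)(13r + 14n - 4)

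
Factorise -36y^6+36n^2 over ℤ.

Factor out 36 first: what remains is n^2-y^6.
Recognize a difference of squares with the parts n and y^3.

36(n+y^3)(n-y^3)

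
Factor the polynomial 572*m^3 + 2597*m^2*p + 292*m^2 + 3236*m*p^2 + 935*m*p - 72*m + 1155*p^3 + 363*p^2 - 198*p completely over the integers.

Group: 11*m*(52*m^2 + 203*m*p + 36*m + 165*p^2 + 99*p) + (7*p - 2)*(52*m^2 + 203*m*p + 36*m + 165*p^2 + 99*p); both groups contain (52*m^2 + 203*m*p + 36*m + 165*p^2 + 99*p), so (11*m + 7*p - 2) is a factor with cofactor 52*m^2 + 203*m*p + 36*m + 165*p^2 + 99*p.
The cofactor groups again: 52*m^2 + 203*m*p + 36*m + 165*p^2 + 99*p = 13*m*(4*m + 11*p) + (15*p + 9)*(4*m + 11*p); both groups contain (4*m + 11*p), giving (13*m + 15*p + 9)*(4*m + 11*p).

(11*m + 7*p - 2)*(13*m + 15*p + 9)*(4*m + 11*p)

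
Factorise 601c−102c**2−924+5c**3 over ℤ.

(5c−12)(c−11)(c−7)

By the rational root theorem, c = 12/5 is a root, so (5c−12) divides it; the quotient is c**2−18c+77.
The remaining quadratic factors as (c−7)(c−11).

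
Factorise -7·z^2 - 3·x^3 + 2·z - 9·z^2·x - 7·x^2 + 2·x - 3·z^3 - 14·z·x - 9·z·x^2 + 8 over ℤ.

-(3·z + 3·x + 4)·(z + x + 2)·(z + x - 1)

Group: z·(-3·z^2 - 6·z·x - z - 3·x^2 - x + 4) + (x + 2)·(-3·z^2 - 6·z·x - z - 3·x^2 - x + 4); both groups contain (-3·z^2 - 6·z·x - z - 3·x^2 - x + 4), so (z + x + 2) is a factor with cofactor -3·z^2 - 6·z·x - z - 3·x^2 - x + 4.
The cofactor groups again: -3·z^2 - 6·z·x - z - 3·x^2 - x + 4 = -z·(3·z + 3·x + 4) + (-x + 1)·(3·z + 3·x + 4); both groups contain (3·z + 3·x + 4), giving -(z + x - 1)·(3·z + 3·x + 4).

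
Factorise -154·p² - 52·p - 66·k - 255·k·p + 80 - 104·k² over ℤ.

Group: -13·k·(8·k + 11·p + 10) + (-14·p + 8)·(8·k + 11·p + 10); both groups contain (8·k + 11·p + 10).

-(13·k + 14·p - 8)·(8·k + 11·p + 10)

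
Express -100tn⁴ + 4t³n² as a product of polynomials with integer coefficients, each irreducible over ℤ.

4n²t(t - 5n)(t + 5n)

Factor out 4tn², leaving t² - 25n², which is a difference of two squares.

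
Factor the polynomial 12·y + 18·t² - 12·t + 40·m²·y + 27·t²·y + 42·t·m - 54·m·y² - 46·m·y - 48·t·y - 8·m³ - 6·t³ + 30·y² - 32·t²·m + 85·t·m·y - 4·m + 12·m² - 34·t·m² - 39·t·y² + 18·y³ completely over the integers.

Group: 3·t·(-2·t² - 10·t·m + 7·t·y + 6·t - 8·m² + 16·m·y + 12·m - 6·y² - 10·y - 4) + (m - 3·y)·(-2·t² - 10·t·m + 7·t·y + 6·t - 8·m² + 16·m·y + 12·m - 6·y² - 10·y - 4); both groups contain (-2·t² - 10·t·m + 7·t·y + 6·t - 8·m² + 16·m·y + 12·m - 6·y² - 10·y - 4), so (3·t + m - 3·y) is a factor with cofactor -2·t² - 10·t·m + 7·t·y + 6·t - 8·m² + 16·m·y + 12·m - 6·y² - 10·y - 4.
The cofactor groups again: -2·t² - 10·t·m + 7·t·y + 6·t - 8·m² + 16·m·y + 12·m - 6·y² - 10·y - 4 = -2·t·(t + 4·m - 2·y - 2) + (-2·m + 3·y + 2)·(t + 4·m - 2·y - 2); both groups contain (t + 4·m - 2·y - 2), giving -(2·t + 2·m - 3·y - 2)·(t + 4·m - 2·y - 2).

-(2·t + 2·m - 3·y - 2)·(t + 4·m - 2·y - 2)·(3·t + m - 3·y)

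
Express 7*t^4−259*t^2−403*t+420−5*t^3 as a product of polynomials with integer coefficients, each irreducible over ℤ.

Trying the rational-root candidates, t = 5/7 is a root, so (7*t−5) is a factor; dividing leaves t^3−37*t−84.
Next, t = 7 is a root, so (t−7) is a factor; dividing leaves t^2+7*t+12.
The remaining quadratic factors as (t+3)(t+4).

(7*t−5)*(t+3)*(t+4)*(t−7)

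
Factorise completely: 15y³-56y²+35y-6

Among the possible rational roots, y = 2/5 is a root, so (5y-2) is a factor; dividing leaves 3y²-10y+3.
The remaining quadratic factors as (3y-1)(y-3).

(3y-1)(5y-2)(y-3)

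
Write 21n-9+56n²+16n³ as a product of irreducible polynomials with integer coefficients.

By the rational root theorem, n = 1/4 is a root, so (4n-1) divides it; the quotient is 4n²+15n+9.
The remaining quadratic factors as (4n+3)(n+3).

(4n+3)(4n-1)(n+3)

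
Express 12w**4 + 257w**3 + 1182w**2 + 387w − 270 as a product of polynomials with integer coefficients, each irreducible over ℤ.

By the rational root theorem, w = 1/3 is a root, giving the factor (3w − 1) and quotient 4w**3 + 87w**2 + 423w + 270.
Continuing, w = −3/4 is a root, so (4w + 3) divides it; the quotient is w**2 + 21w + 90.
The remaining quadratic factors as (w + 15)(w + 6).

(3w − 1)(4w + 3)(w + 15)(w + 6)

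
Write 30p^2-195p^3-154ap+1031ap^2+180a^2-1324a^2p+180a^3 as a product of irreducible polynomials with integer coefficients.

Group: 9a(20a^2-136ap+20a+39p^2-6p) - 5p(20a^2-136ap+20a+39p^2-6p); both groups contain (20a^2-136ap+20a+39p^2-6p), so (9a-5p) is a factor with cofactor 20a^2-136ap+20a+39p^2-6p.
The cofactor groups again: 20a^2-136ap+20a+39p^2-6p = 10a(2a-13p+2) - 3p(2a-13p+2); both groups contain (2a-13p+2), giving (10a-3p)(2a-13p+2).

(10a-3p)(2a-13p+2)(9a-5p)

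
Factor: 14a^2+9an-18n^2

Group: 7a(2a+3n) - 6n(2a+3n); both groups contain (2a+3n).

(2a+3n)(7a-6n)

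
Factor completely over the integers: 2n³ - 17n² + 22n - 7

(2n - 1)(n - 1)(n - 7)

Among the possible rational roots, n = 1 is a root, giving the factor (n - 1) and quotient 2n² - 15n + 7.
The remaining quadratic factors as (2n - 1)(n - 7).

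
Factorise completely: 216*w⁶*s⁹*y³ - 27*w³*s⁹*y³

Factor out 27*w³*s⁹*y³ first: what remains is 8*w³ - 1.
Recognize a difference of cubes with the parts 2*w and 1.

27*s⁹*w³*y³*(2*w - 1)*(4*w² + 2*w + 1)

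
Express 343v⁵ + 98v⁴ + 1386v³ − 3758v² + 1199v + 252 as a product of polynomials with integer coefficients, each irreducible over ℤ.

Among the possible rational roots, v = 4/7 is a root, so (7v − 4) divides it; the quotient is 49v⁴ + 42v³ + 222v² − 410v − 63.
Continuing, v = −1/7 is a root, giving the factor (7v + 1) and quotient 7v³ + 5v² + 31v − 63.
Continuing, v = 9/7 is a root, so (7v − 9) is a factor; dividing leaves v² + 2v + 7.
The quadratic v² + 2v + 7 has discriminant −24 < 0 and is irreducible over ℤ.

(7v + 1)(7v − 4)(7v − 9)(v² + 2v + 7)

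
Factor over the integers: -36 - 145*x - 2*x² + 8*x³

Testing divisors of the constant over divisors of the leading coefficient, x = -4 is a root, so (x + 4) is a factor; dividing leaves 8*x² - 34*x - 9.
The remaining quadratic factors as (4*x + 1)(2*x - 9).

(2*x - 9)*(4*x + 1)*(x + 4)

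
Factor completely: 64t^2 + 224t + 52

Pull out the common factor 4, then factor the remaining trinomial.

4(4t + 1)(4t + 13)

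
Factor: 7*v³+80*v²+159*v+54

Among the possible rational roots, v = -2 is a root, giving the factor (v+2) and quotient 7*v²+66*v+27.
The remaining quadratic factors as (7*v+3)(v+9).

(7*v+3)*(v+2)*(v+9)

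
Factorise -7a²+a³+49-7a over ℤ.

Group as (a³-7a) + (-7a²+49) = a(a²-7) - 7(a²-7).
Both groups share the factor (a²-7).

(a-7)(a²-7)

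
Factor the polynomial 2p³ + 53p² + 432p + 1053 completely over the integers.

Testing divisors of the constant over divisors of the leading coefficient, p = -9/2 is a root, giving the factor (2p + 9) and quotient p² + 22p + 117.
The remaining quadratic factors as (p + 9)(p + 13).

(2p + 9)(p + 13)(p + 9)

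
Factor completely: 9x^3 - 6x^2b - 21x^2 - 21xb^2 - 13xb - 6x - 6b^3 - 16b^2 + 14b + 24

(x - 2b - 2)(3x + 3b - 4)(3x + b + 3)

Group: x(9x^2 + 12xb - 3x + 3b^2 + 5b - 12) + (-2b - 2)(9x^2 + 12xb - 3x + 3b^2 + 5b - 12); both groups contain (9x^2 + 12xb - 3x + 3b^2 + 5b - 12), so (x - 2b - 2) is a factor with cofactor 9x^2 + 12xb - 3x + 3b^2 + 5b - 12.
The cofactor groups again: 9x^2 + 12xb - 3x + 3b^2 + 5b - 12 = 3x(3x + b + 3) + (3b - 4)(3x + b + 3); both groups contain (3x + b + 3), giving (3x + 3b - 4)(3x + b + 3).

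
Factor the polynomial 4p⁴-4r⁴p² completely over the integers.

Pull out the common factor 4p², leaving -r⁴+p².
Recognize a difference of squares with the parts p and r².

-4p²(r²-p)(r²+p)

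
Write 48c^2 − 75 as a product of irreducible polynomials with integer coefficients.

Pull out the common factor 3; 16c^2 − 25 is a difference of squares.

3(4c + 5)(4c − 5)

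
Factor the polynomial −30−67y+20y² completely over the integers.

(4y−15)(5y+2)

Need a pair with product 20·(−30) = −600 and sum −67: that's −75 and 8.
Split the middle term: 20y²−75y + 8y−30 = 5y(4y−15) + 2(4y−15).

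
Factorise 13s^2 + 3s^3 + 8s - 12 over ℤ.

Among the possible rational roots, s = 2/3 is a root, so (3s - 2) divides it; the quotient is s^2 + 5s + 6.
The remaining quadratic factors as (s + 2)(s + 3).

(3s - 2)(s + 2)(s + 3)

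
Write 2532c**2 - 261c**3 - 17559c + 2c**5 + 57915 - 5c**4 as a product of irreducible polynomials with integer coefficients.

Trying the rational-root candidates, c = 11/2 is a root, giving the factor (2c - 11) and quotient c**4 + 3c**3 - 114c**2 + 639c - 5265.
Next, c = -15 is a root, giving the factor (c + 15) and quotient c**3 - 12c**2 + 66c - 351.
Then c = 9 is a root, giving the factor (c - 9) and quotient c**2 - 3c + 39.
The quadratic c**2 - 3c + 39 has discriminant -147 < 0 and is irreducible over ℤ.

(2c - 11)(c + 15)(c - 9)(c**2 - 3c + 39)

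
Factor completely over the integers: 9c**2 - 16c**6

-c**2(4c**2 + 3)(4c**2 - 3)

Every term has a factor of c**2; factoring it out leaves -16c**4 + 9.
Recognize a difference of squares with the parts 3 and 4c**2.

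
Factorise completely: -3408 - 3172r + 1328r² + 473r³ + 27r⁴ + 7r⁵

Trying the rational-root candidates, r = 2 is a root, so (r - 2) divides it; the quotient is 7r⁴ + 41r³ + 555r² + 2438r + 1704.
Continuing, r = -6/7 is a root, so (7r + 6) divides it; the quotient is r³ + 5r² + 75r + 284.
Continuing, r = -4 is a root, so (r + 4) is a factor; dividing leaves r² + r + 71.
The quadratic r² + r + 71 has discriminant -283 < 0 and is irreducible over ℤ.

(7r + 6)(r + 4)(r - 2)(r² + r + 71)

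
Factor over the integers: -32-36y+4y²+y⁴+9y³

By the rational root theorem, y = -8 is a root, so (y+8) divides it; the quotient is y³+y²-4y-4.
Next, y = -2 is a root, so (y+2) is a factor; dividing leaves y²-y-2.
The remaining quadratic factors as (y-2)(y+1).

(y+1)(y+2)(y+8)(y-2)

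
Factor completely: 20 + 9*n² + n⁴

(n² + 4)*(n² + 5)

Substitute u = n² to get a quadratic in u, then factor.
n² + 4 is irreducible over ℤ (sum of squares).
n² + 5 is irreducible over ℤ (always positive, so no real roots).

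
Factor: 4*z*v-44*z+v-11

Group as (4*z*v-44*z) + (v-11) = 4*z*(v-11) + (v-11).
Both groups share the factor (v-11).

(4*z+1)*(v-11)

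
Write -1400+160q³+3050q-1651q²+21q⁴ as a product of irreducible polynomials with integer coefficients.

By the rational root theorem, q = -14 is a root, giving the factor (q+14) and quotient 21q³-134q²+225q-100.
Continuing, q = 4 is a root, so (q-4) is a factor; dividing leaves 21q²-50q+25.
The remaining quadratic factors as (3q-5)(7q-5).

(3q-5)(7q-5)(q+14)(q-4)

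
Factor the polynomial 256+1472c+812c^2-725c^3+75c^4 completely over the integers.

(3c-8)(5c+1)(5c+4)(c-8)

Among the possible rational roots, c = -1/5 is a root, so (5c+1) is a factor; dividing leaves 15c^3-148c^2+192c+256.
Next, c = 8 is a root, so (c-8) is a factor; dividing leaves 15c^2-28c-32.
The remaining quadratic factors as (3c-8)(5c+4).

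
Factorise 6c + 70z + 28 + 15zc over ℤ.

Group as (15zc + 70z) + (6c + 28) = 5z(3c + 14) + 2(3c + 14).
Both groups share the factor (3c + 14).

(3c + 14)(5z + 2)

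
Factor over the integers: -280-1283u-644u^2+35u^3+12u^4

By the rational root theorem, u = -5/3 is a root, giving the factor (3u+5) and quotient 4u^3+5u^2-223u-56.
Continuing, u = 7 is a root, so (u-7) divides it; the quotient is 4u^2+33u+8.
The remaining quadratic factors as (u+8)(4u+1).

(3u+5)(4u+1)(u+8)(u-7)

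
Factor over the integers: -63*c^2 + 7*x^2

7*(x - 3*c)*(x + 3*c)

Every term has a factor of 7. Then x^2 - 9*c^2 = (x)² − (3*c)².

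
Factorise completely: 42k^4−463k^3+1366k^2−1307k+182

(6k−1)(7k−13)(k−2)(k−7)

By the rational root theorem, k = 2 is a root, giving the factor (k−2) and quotient 42k^3−379k^2+608k−91.
Continuing, k = 7 is a root, so (k−7) divides it; the quotient is 42k^2−85k+13.
The remaining quadratic factors as (6k−1)(7k−13).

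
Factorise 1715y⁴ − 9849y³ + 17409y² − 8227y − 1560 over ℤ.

(5y − 13)(7y + 1)(7y − 15)(7y − 8)

Trying the rational-root candidates, y = 13/5 is a root, so (5y − 13) divides it; the quotient is 343y³ − 1078y² + 679y + 120.
Then y = 8/7 is a root, so (7y − 8) divides it; the quotient is 49y² − 98y − 15.
The remaining quadratic factors as (7y + 1)(7y − 15).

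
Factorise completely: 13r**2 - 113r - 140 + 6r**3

Testing divisors of the constant over divisors of the leading coefficient, r = 4 is a root, giving the factor (r - 4) and quotient 6r**2 + 37r + 35.
The remaining quadratic factors as (r + 5)(6r + 7).

(6r + 7)(r + 5)(r - 4)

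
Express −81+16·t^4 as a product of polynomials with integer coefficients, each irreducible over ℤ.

(2·t+3)·(2·t−3)·(4·t^2+9)

Write as (4·t^2)² − (9)², then factor 4·t^2−9 once more.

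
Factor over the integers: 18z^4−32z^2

2z^2(3z+4)(3z−4)

Every term has a factor of 2z^2. Then 9z^2−16 = (3z)² − (4)².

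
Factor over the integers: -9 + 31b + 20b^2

(4b - 1)(5b + 9)

Need a pair with product 20·(-9) = -180 and sum 31: that's -5 and 36.
Split the middle term: 20b^2 - 5b + 36b - 9 = 5b(4b - 1) + 9(4b - 1).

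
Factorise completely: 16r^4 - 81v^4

(2r + 3v)(2r - 3v)(4r^2 + 9v^2)

Difference of squares twice: with A = 2r and B = 3v, A⁴ − B⁴ = (A² − B²)(A² + B²), and A² − B² factors again.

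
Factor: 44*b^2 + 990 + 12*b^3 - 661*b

(2*b - 9)*(6*b - 11)*(b + 10)

Trying the rational-root candidates, b = 9/2 is a root, so (2*b - 9) is a factor; dividing leaves 6*b^2 + 49*b - 110.
The remaining quadratic factors as (6*b - 11)(b + 10).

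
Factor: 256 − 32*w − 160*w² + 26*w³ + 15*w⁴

Among the possible rational roots, w = 2 is a root, so (w − 2) divides it; the quotient is 15*w³ + 56*w² − 48*w − 128.
Continuing, w = −4/3 is a root, so (3*w + 4) is a factor; dividing leaves 5*w² + 12*w − 32.
The remaining quadratic factors as (w + 4)(5*w − 8).

(3*w + 4)*(5*w − 8)*(w + 4)*(w − 2)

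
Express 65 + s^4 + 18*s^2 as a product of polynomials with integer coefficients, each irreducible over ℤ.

(s^2 + 13)*(s^2 + 5)

Substitute u = s^2 to get a quadratic in u, then factor.
s^2 + 5 is irreducible over ℤ (always positive, so no real roots).
s^2 + 13 is irreducible over ℤ (always positive, so no real roots).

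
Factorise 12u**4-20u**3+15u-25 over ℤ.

Group as (12u**4+15u) + (-20u**3-25) = 3u(4u**3+5) - 5(4u**3+5).
Both groups share the factor (4u**3+5).

(3u-5)(4u**3+5)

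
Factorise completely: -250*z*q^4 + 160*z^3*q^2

Pull out the common factor 10*z*q^2; 16*z^2 - 25*q^2 is a difference of squares.

10*q^2*z*(4*z - 5*q)*(4*z + 5*q)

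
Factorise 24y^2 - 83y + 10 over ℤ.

Need a pair with product 24·10 = 240 and sum -83: that's -3 and -80.
Split the middle term: 24y^2 - 3y - 80y + 10 = 3y(8y - 1) - 10(8y - 1).

(3y - 10)(8y - 1)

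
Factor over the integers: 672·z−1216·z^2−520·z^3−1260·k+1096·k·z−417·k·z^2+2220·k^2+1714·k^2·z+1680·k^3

Group: 15·k·(112·k^2+174·k·z+148·k+65·z^2+152·z−84) − 8·z·(112·k^2+174·k·z+148·k+65·z^2+152·z−84); both groups contain (112·k^2+174·k·z+148·k+65·z^2+152·z−84), so (15·k−8·z) is a factor with cofactor 112·k^2+174·k·z+148·k+65·z^2+152·z−84.
The cofactor groups again: 112·k^2+174·k·z+148·k+65·z^2+152·z−84 = 8·k·(14·k+13·z−6) + (5·z+14)·(14·k+13·z−6); both groups contain (14·k+13·z−6), giving (8·k+5·z+14)·(14·k+13·z−6).

(14·k+13·z−6)·(15·k−8·z)·(8·k+5·z+14)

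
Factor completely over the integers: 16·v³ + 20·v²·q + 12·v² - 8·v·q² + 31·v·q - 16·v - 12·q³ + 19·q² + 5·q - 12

Group: 4·v·(4·v² + v·q - 3·q² + 7·q - 4) + (4·q + 3)·(4·v² + v·q - 3·q² + 7·q - 4); both groups contain (4·v² + v·q - 3·q² + 7·q - 4), so (4·v + 4·q + 3) is a factor with cofactor 4·v² + v·q - 3·q² + 7·q - 4.
The cofactor groups again: 4·v² + v·q - 3·q² + 7·q - 4 = 4·v·(v + q - 1) + (-3·q + 4)·(v + q - 1); both groups contain (v + q - 1), giving (4·v - 3·q + 4)·(v + q - 1).

(4·v - 3·q + 4)·(4·v + 4·q + 3)·(v + q - 1)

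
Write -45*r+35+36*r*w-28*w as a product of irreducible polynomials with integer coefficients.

Group as (36*r*w-45*r) + (-28*w+35) = 9*r*(4*w-5) - 7*(4*w-5).
Both groups share the factor (4*w-5).

(4*w-5)*(9*r-7)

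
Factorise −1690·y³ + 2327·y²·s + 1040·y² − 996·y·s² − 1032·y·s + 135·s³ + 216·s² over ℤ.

−(10·y − 3·s)·(13·y − 5·s − 8)·(13·y − 9·s)

Group: 13·y·(−130·y² + 129·y·s − 27·s²) + (−5·s − 8)·(−130·y² + 129·y·s − 27·s²); both groups contain (−130·y² + 129·y·s − 27·s²), so (13·y − 5·s − 8) is a factor with cofactor −130·y² + 129·y·s − 27·s².
The cofactor groups again: −130·y² + 129·y·s − 27·s² = −10·y·(13·y − 9·s) + 3·s·(13·y − 9·s); both groups contain (13·y − 9·s), giving −(10·y − 3·s)·(13·y − 9·s).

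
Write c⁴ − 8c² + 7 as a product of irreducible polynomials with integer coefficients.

Substitute u = c² to get a quadratic in u, then factor.
c² − 1 is a difference of squares.
c² − 7 is irreducible over ℤ (7 is not a perfect square).

(c + 1)(c − 1)(c² − 7)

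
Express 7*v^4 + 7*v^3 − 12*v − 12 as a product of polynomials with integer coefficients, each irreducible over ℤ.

(v + 1)*(7*v^3 − 12)

Group as (7*v^4 − 12*v) + (7*v^3 − 12) = v*(7*v^3 − 12) + (7*v^3 − 12).
Both groups share the factor (7*v^3 − 12).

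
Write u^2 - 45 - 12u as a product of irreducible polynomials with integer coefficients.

Two integers with product -45 and sum -12 are -15 and 3.

(u + 3)(u - 15)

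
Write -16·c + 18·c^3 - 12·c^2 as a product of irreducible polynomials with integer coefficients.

2·c·(3·c + 2)·(3·c - 4)

Pull out the common factor 2·c, then factor the remaining trinomial.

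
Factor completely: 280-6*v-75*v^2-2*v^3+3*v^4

(3*v+7)*(v+4)*(v-2)*(v-5)

Among the possible rational roots, v = 2 is a root, giving the factor (v-2) and quotient 3*v^3+4*v^2-67*v-140.
Next, v = -4 is a root, so (v+4) is a factor; dividing leaves 3*v^2-8*v-35.
The remaining quadratic factors as (3*v+7)(v-5).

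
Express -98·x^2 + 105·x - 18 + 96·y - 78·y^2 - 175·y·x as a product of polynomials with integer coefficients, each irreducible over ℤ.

-(13·y + 14·x - 3)·(6·y + 7·x - 6)

Group: -13·y·(6·y + 7·x - 6) + (-14·x + 3)·(6·y + 7·x - 6); both groups contain (6·y + 7·x - 6).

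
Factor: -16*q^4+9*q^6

q^4*(3*q+4)*(3*q-4)

Factor out q^4 first: what remains is 9*q^2-16.
Recognize a difference of squares with the parts 3*q and 4.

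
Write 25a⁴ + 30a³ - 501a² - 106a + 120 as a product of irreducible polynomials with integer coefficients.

(5a + 3)(5a - 2)(a + 5)(a - 4)

Among the possible rational roots, a = -5 is a root, so (a + 5) divides it; the quotient is 25a³ - 95a² - 26a + 24.
Next, a = 4 is a root, giving the factor (a - 4) and quotient 25a² + 5a - 6.
The remaining quadratic factors as (5a - 2)(5a + 3).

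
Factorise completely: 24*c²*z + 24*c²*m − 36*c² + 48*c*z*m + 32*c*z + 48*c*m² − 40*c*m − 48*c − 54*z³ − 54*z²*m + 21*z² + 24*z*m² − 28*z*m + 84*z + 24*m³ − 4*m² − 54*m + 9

(2*c + 3*z + 2*m + 3)*(2*z + 2*m − 3)*(6*c − 9*z + 6*m − 1)

Group: 6*c*(4*c*z + 4*c*m − 6*c + 6*z² + 10*z*m − 3*z + 4*m² − 9) + (−9*z + 6*m − 1)*(4*c*z + 4*c*m − 6*c + 6*z² + 10*z*m − 3*z + 4*m² − 9); both groups contain (4*c*z + 4*c*m − 6*c + 6*z² + 10*z*m − 3*z + 4*m² − 9), so (6*c − 9*z + 6*m − 1) is a factor with cofactor 4*c*z + 4*c*m − 6*c + 6*z² + 10*z*m − 3*z + 4*m² − 9.
The cofactor groups again: 4*c*z + 4*c*m − 6*c + 6*z² + 10*z*m − 3*z + 4*m² − 9 = 2*z*(2*c + 3*z + 2*m + 3) + (2*m − 3)*(2*c + 3*z + 2*m + 3); both groups contain (2*c + 3*z + 2*m + 3), giving (2*z + 2*m − 3)*(2*c + 3*z + 2*m + 3).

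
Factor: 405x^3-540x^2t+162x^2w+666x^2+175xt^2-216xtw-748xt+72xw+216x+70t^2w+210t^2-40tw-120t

Group: 5x(81x^2-108xt+36x+35t^2-20t) + (2w+6)(81x^2-108xt+36x+35t^2-20t); both groups contain (81x^2-108xt+36x+35t^2-20t), so (5x+2w+6) is a factor with cofactor 81x^2-108xt+36x+35t^2-20t.
The cofactor groups again: 81x^2-108xt+36x+35t^2-20t = 9x(9x-7t+4) - 5t(9x-7t+4); both groups contain (9x-7t+4), giving (9x-5t)(9x-7t+4).

(9x-5t)(9x-7t+4)(5x+2w+6)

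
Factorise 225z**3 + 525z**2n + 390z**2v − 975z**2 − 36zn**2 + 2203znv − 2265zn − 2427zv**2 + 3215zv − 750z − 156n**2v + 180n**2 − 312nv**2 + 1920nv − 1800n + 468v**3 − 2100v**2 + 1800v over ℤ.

Group: 5z(45z**2 − 3zn + 186zv − 195z − 13nv + 15n − 39v**2 + 175v − 150) + (12n − 12v)(45z**2 − 3zn + 186zv − 195z − 13nv + 15n − 39v**2 + 175v − 150); both groups contain (45z**2 − 3zn + 186zv − 195z − 13nv + 15n − 39v**2 + 175v − 150), so (5z + 12n − 12v) is a factor with cofactor 45z**2 − 3zn + 186zv − 195z − 13nv + 15n − 39v**2 + 175v − 150.
The cofactor groups again: 45z**2 − 3zn + 186zv − 195z − 13nv + 15n − 39v**2 + 175v − 150 = 15z(3z + 13v − 15) + (−n − 3v + 10)(3z + 13v − 15); both groups contain (3z + 13v − 15), giving (15z − n − 3v + 10)(3z + 13v − 15).

(15z − n − 3v + 10)(5z + 12n − 12v)(3z + 13v − 15)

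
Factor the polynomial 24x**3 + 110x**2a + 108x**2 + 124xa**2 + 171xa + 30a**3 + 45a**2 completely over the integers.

Group: 2x(12x**2 + 19xa + 5a**2) + (6a + 9)(12x**2 + 19xa + 5a**2); both groups contain (12x**2 + 19xa + 5a**2), so (2x + 6a + 9) is a factor with cofactor 12x**2 + 19xa + 5a**2.
The cofactor groups again: 12x**2 + 19xa + 5a**2 = 4x(3x + a) + 5a(3x + a); both groups contain (3x + a), giving (4x + 5a)(3x + a).

(4x + 5a)(2x + 6a + 9)(3x + a)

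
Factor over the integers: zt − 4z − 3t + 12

Group as (zt − 4z) + (−3t + 12) = z(t − 4) − 3(t − 4).
Both groups share the factor (t − 4).

(t − 4)(z − 3)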